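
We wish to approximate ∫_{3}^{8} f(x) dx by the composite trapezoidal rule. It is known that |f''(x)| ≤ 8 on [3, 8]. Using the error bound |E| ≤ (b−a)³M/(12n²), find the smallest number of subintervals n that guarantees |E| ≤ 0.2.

Need 1000/(12n²) ≤ 0.2.
n² ≥ 1000/(12·0.2) = 416.667 ⇒ n ≥ 20.4124, so the smallest n is 21.

21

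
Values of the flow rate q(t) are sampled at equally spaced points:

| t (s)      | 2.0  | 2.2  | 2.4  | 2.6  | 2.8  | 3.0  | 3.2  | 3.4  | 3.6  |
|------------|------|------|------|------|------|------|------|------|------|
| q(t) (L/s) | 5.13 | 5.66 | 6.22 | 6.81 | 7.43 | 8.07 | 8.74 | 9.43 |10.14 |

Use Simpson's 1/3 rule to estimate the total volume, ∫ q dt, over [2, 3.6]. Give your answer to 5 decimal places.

h = 0.2, n = 8.
(h/3)·[y₀ + 4y₁ + 2y₂ + 4y₃ + 2y₄ + 4y₅ + 2y₆ + 4y₇ + y₈] = 0.066667·(179.93) = 11.99533.

11.99533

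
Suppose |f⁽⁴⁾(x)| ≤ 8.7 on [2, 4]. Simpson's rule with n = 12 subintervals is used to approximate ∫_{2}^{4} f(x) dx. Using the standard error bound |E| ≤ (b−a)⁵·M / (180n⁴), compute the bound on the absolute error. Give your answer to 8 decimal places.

|E| ≤ (2)⁵·8.7 / (180·12⁴) = 278.4/3732480 = 0.00007459.

0.00007459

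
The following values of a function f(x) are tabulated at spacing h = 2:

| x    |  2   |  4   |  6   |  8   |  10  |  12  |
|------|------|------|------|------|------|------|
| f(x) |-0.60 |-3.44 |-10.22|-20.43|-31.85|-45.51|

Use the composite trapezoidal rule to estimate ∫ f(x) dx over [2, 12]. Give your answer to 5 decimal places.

h = 2, n = 5.
(h/2)·[y₀ + 2y₁ + 2y₂ + 2y₃ + 2y₄ + y₅] = 1·(-177.99) = -177.99000.

-177.99000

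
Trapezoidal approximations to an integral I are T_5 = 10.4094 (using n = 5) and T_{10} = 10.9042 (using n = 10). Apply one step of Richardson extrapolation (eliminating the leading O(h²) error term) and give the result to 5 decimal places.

R = (4·T_{10} − T_5) / 3 = (4·10.9042 − 10.4094)/3 = (33.2074)/3 = 11.06913.

11.06913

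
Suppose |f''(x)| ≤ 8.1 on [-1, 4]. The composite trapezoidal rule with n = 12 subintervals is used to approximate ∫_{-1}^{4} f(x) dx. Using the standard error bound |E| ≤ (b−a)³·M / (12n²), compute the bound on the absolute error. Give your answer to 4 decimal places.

0.5859

|E| ≤ (5)³·8.1 / (12·12²) = 1012.5/1728 = 0.5859.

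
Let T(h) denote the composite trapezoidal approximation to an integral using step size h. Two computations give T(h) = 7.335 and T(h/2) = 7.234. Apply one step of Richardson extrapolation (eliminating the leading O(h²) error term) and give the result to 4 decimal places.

7.2003

R = (4·T(h/2) − T(h)) / 3 = (4·7.234 − 7.335)/3 = (21.601)/3 = 7.2003.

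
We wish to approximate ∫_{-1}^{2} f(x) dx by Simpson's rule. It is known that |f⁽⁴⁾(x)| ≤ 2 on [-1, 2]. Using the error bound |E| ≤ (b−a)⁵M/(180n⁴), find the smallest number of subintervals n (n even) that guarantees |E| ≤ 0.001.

Need 486/(180n⁴) ≤ 0.001.
n⁴ ≥ 486/(180·0.001) = 2700 ⇒ n ≥ 7.2084, so the smallest even n is 8. (n must be even for Simpson's rule.)

8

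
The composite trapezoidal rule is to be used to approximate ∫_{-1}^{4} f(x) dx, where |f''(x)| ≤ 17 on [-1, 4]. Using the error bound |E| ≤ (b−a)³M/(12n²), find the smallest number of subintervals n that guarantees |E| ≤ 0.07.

51

Need 2125/(12n²) ≤ 0.07.
n² ≥ 2125/(12·0.07) = 2529.76 ⇒ n ≥ 50.2967, so the smallest n is 51.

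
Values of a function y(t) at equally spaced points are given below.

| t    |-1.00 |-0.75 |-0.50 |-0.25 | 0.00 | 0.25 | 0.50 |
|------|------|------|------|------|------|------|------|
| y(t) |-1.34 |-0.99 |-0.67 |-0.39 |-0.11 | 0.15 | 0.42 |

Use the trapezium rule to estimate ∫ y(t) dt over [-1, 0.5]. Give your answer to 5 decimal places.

h = 0.25, n = 6.
(h/2)·[y₀ + 2y₁ + 2y₂ + 2y₃ + 2y₄ + 2y₅ + y₆] = 0.125·(-4.94) = -0.61750.

-0.61750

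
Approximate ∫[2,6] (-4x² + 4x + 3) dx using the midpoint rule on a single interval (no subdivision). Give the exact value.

-180

M = (b−a)·f(4) = 4·(-45) = -180.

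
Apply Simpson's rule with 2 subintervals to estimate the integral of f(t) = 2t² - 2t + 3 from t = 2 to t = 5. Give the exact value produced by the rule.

66

h = (5 − 2)/2 = 1.5.
Nodes t₀,…,t₂ = 2, 3.5, 5.
f(t) = 2t² - 2t + 3: f₀=7, f₁=20.5, f₂=43.
(h/3)·[f₀ + 4f₁ + f₂] = 0.5·(132) = 66.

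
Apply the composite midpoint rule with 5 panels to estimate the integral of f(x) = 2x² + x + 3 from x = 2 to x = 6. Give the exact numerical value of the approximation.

166.24

h = (6 − 2)/5 = 0.8.
Midpoints m₁,…,m₅ = 2.4, 3.2, 4, 4.8, 5.6.
f(m₁)=16.92, f(m₂)=26.68, f(m₃)=39, f(m₄)=53.88, f(m₅)=71.32.
h·[f(m₁) + f(m₂) + f(m₃) + f(m₄) + f(m₅)] = 0.8·(207.8) = 166.24.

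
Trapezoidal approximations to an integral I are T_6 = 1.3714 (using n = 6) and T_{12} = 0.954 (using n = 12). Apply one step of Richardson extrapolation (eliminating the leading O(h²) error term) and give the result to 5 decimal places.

R = (4·T_{12} − T_6) / 3 = (4·0.954 − 1.3714)/3 = (2.4446)/3 = 0.81487.

0.81487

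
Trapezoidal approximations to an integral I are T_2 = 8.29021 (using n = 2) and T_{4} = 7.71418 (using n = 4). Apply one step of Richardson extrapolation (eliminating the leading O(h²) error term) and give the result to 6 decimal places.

7.522170

R = (4·T_{4} − T_2) / 3 = (4·7.71418 − 8.29021)/3 = (22.56651)/3 = 7.522170.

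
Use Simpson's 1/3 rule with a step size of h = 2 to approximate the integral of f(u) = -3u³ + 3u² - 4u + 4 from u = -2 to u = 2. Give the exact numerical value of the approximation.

32

h = (2 − (-2))/2 = 2.
Nodes u₀,…,u₂ = -2, 0, 2.
f(u) = -3u³ + 3u² - 4u + 4: f₀=48, f₁=4, f₂=-16.
(h/3)·[f₀ + 4f₁ + f₂] = 0.666667·(48) = 32.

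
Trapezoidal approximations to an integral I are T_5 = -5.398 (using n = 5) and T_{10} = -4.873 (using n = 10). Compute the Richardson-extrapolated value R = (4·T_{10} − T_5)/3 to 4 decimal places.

R = (4·T_{10} − T_5) / 3 = (4·(-4.873) − (-5.398))/3 = (-14.094)/3 = -4.6980.

-4.6980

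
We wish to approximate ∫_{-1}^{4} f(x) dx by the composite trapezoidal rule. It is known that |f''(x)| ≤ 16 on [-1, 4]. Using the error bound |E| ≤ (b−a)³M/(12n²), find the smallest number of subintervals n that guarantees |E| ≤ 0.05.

58

Need 2000/(12n²) ≤ 0.05.
n² ≥ 2000/(12·0.05) = 3333.33 ⇒ n ≥ 57.7350, so the smallest n is 58.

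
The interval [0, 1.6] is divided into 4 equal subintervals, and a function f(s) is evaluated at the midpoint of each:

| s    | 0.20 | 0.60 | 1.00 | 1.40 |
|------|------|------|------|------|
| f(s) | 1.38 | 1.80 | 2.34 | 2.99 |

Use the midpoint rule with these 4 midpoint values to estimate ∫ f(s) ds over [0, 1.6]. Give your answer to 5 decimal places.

3.40400

h = 0.4, n = 4.
h·[y(m₁) + y(m₂) + y(m₃) + y(m₄)] = 0.4·(8.51) = 3.40400.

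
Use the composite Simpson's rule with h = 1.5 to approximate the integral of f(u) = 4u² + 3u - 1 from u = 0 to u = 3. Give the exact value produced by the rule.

46.5

h = (3 − 0)/2 = 1.5.
Nodes u₀,…,u₂ = 0, 1.5, 3.
f(u) = 4u² + 3u - 1: f₀=-1, f₁=12.5, f₂=44.
(h/3)·[f₀ + 4f₁ + f₂] = 0.5·(93) = 46.5.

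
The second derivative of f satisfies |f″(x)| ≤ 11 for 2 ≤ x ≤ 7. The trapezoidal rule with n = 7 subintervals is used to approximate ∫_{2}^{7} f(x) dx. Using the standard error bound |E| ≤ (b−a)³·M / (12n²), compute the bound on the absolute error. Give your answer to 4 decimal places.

|E| ≤ (5)³·11 / (12·7²) = 1375/588 = 2.3384.

2.3384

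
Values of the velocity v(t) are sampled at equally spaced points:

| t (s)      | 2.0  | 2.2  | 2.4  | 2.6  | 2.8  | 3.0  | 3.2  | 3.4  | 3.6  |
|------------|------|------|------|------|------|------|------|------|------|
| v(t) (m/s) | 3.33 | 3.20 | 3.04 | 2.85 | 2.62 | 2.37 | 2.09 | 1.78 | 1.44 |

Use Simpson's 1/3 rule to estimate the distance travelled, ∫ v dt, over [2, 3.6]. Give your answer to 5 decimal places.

4.07133

h = 0.2, n = 8.
(h/3)·[y₀ + 4y₁ + 2y₂ + 4y₃ + 2y₄ + 4y₅ + 2y₆ + 4y₇ + y₈] = 0.066667·(61.07) = 4.07133.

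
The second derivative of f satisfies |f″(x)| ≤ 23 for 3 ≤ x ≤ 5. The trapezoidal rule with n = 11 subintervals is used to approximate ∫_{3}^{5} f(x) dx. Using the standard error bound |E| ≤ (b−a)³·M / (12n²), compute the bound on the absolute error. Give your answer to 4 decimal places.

0.1267

|E| ≤ (2)³·23 / (12·11²) = 184/1452 = 0.1267.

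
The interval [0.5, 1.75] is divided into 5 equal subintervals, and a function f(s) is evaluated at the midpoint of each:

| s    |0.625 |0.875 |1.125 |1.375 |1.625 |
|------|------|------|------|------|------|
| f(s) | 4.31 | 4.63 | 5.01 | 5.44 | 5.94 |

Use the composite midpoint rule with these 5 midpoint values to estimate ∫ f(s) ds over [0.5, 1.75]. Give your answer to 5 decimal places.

6.33250

h = 0.25, n = 5.
h·[y(m₁) + y(m₂) + y(m₃) + y(m₄) + y(m₅)] = 0.25·(25.33) = 6.33250.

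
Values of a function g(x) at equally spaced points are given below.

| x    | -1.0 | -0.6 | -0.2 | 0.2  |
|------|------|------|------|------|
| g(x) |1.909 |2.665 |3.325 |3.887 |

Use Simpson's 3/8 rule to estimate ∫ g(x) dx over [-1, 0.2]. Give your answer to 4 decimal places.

3.5649

h = 0.4, n = 3.
(3h/8)·[y₀ + 3y₁ + 3y₂ + y₃] = 0.15·(23.766) = 3.5649.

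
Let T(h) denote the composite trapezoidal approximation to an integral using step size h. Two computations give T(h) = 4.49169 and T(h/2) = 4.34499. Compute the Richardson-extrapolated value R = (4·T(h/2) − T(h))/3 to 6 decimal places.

R = (4·T(h/2) − T(h)) / 3 = (4·4.34499 − 4.49169)/3 = (12.88827)/3 = 4.296090.

4.296090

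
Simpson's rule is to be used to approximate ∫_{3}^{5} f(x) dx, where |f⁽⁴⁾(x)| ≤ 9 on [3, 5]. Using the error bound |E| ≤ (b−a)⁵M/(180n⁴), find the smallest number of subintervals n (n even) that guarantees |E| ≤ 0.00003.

16

Need 288/(180n⁴) ≤ 0.00003.
n⁴ ≥ 288/(180·0.00003) = 53333.3 ⇒ n ≥ 15.1967, so the smallest even n is 16. (n must be even for Simpson's rule.)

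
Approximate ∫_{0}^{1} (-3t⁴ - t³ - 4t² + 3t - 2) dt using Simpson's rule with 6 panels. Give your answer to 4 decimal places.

h = (1 − 0)/6 = 0.166667.
Nodes t₀,…,t₆ = 0, 0.166667, 0.333333, 0.5, 0.666667, 0.833333, 1.
f(t) = -3t⁴ - t³ - 4t² + 3t - 2: f₀=-2, f₁=-1.618056, f₂=-1.518519, f₃=-1.8125, f₄=-2.666667, f₅=-4.303241, f₆=-7.
(h/3)·[f₀ + 4f₁ + 2f₂ + 4f₃ + 2f₄ + 4f₅ + f₆] = 0.055556·(-48.305556) = -2.6836.

-2.6836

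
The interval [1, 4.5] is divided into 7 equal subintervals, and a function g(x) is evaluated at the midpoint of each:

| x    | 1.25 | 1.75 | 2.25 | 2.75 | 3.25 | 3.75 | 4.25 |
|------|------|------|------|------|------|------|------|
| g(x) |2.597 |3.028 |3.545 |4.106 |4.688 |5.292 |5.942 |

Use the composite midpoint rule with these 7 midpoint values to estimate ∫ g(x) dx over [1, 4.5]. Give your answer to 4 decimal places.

14.5990

h = 0.5, n = 7.
h·[y(m₁) + y(m₂) + y(m₃) + y(m₄) + y(m₅) + y(m₆) + y(m₇)] = 0.5·(29.198) = 14.5990.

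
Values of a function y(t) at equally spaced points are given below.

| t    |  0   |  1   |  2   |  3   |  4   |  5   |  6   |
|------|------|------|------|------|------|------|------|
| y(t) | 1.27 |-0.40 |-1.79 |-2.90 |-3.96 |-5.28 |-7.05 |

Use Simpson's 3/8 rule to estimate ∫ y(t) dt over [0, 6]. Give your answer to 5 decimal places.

-17.20125

h = 1, n = 6.
(3h/8)·[y₀ + 3y₁ + 3y₂ + 2y₃ + 3y₄ + 3y₅ + y₆] = 0.375·(-45.87) = -17.20125.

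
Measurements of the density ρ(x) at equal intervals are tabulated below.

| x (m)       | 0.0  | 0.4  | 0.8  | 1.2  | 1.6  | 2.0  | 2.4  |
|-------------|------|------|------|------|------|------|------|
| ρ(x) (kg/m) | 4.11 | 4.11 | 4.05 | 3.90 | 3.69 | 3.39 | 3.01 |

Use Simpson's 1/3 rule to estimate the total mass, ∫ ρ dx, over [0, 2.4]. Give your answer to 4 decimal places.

9.0933

h = 0.4, n = 6.
(h/3)·[y₀ + 4y₁ + 2y₂ + 4y₃ + 2y₄ + 4y₅ + y₆] = 0.133333·(68.20) = 9.0933.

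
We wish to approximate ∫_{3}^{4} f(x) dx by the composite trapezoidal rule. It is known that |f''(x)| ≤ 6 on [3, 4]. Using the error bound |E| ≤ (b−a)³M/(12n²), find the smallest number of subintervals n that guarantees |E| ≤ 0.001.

Need 6/(12n²) ≤ 0.001.
n² ≥ 6/(12·0.001) = 500 ⇒ n ≥ 22.3607, so the smallest n is 23.

23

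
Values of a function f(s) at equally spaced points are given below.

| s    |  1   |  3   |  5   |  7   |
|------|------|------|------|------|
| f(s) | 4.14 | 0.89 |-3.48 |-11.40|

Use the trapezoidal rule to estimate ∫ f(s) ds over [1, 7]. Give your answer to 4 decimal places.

h = 2, n = 3.
(h/2)·[y₀ + 2y₁ + 2y₂ + y₃] = 1·(-12.44) = -12.4400.

-12.4400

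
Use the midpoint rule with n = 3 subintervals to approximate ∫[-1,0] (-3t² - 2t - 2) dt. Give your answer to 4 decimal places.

-1.9722

h = (0 − (-1))/3 = 0.333333.
Midpoints m₁,…,m₃ = -0.833333, -0.5, -0.166667.
f(m₁)=-2.416667, f(m₂)=-1.75, f(m₃)=-1.75.
h·[f(m₁) + f(m₂) + f(m₃)] = 0.333333·(-5.916667) = -1.9722.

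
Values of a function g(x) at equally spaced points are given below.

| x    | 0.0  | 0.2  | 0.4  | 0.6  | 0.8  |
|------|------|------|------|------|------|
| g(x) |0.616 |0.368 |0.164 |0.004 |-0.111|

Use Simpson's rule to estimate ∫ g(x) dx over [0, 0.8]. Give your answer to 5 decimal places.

0.15473

h = 0.2, n = 4.
(h/3)·[y₀ + 4y₁ + 2y₂ + 4y₃ + y₄] = 0.066667·(2.321) = 0.15473.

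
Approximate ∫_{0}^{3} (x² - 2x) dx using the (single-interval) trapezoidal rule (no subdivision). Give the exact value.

T = (b−a)/2 · [f(0) + f(3)] = 1.5·[0 + 3] = 4.5.

4.5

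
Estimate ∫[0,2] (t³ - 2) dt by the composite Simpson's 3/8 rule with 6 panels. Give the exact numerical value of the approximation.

0

h = (2 − 0)/6 = 0.333333.
Nodes t₀,…,t₆ = 0, 0.333333, 0.666667, 1, 1.333333, 1.666667, 2.
f(t) = t³ - 2: f₀=-2, f₁=-1.962963, f₂=-1.703704, f₃=-1, f₄=0.370370, f₅=2.629630, f₆=6.
(3h/8)·[f₀ + 3f₁ + 3f₂ + 2f₃ + 3f₄ + 3f₅ + f₆] = 0.125·(0) = 0.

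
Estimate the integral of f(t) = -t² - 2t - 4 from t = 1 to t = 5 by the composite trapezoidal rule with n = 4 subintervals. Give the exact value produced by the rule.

-82

h = (5 − 1)/4 = 1.
Nodes t₀,…,t₄ = 1, 2, 3, 4, 5.
f(t) = -t² - 2t - 4: f₀=-7, f₁=-12, f₂=-19, f₃=-28, f₄=-39.
(h/2)·[f₀ + 2f₁ + 2f₂ + 2f₃ + f₄] = 0.5·(-164) = -82.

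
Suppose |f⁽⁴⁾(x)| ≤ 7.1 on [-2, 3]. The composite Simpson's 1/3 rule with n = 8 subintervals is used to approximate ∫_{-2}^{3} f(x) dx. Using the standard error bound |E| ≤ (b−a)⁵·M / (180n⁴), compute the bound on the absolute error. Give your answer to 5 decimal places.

|E| ≤ (5)⁵·7.1 / (180·8⁴) = 22187.5/737280 = 0.03009.

0.03009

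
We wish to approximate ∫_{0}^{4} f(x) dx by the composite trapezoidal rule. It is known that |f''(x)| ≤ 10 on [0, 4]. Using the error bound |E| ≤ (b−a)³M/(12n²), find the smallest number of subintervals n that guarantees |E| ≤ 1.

Need 640/(12n²) ≤ 1.
n² ≥ 640/(12·1) = 53.3333 ⇒ n ≥ 7.3030, so the smallest n is 8.

8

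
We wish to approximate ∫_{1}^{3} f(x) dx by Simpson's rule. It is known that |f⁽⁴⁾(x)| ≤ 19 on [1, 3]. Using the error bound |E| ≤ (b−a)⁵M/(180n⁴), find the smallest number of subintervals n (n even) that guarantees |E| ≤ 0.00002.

22

Need 608/(180n⁴) ≤ 0.00002.
n⁴ ≥ 608/(180·0.00002) = 168889 ⇒ n ≥ 20.2722, so the smallest even n is 22. (n must be even for Simpson's rule.)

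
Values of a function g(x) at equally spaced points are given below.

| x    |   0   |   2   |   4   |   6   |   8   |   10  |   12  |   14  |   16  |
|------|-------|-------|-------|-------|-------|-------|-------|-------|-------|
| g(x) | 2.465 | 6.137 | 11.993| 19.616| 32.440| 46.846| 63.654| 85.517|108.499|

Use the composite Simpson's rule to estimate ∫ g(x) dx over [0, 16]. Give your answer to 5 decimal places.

639.73467

h = 2, n = 8.
(h/3)·[y₀ + 4y₁ + 2y₂ + 4y₃ + 2y₄ + 4y₅ + 2y₆ + 4y₇ + y₈] = 0.666667·(959.602) = 639.73467.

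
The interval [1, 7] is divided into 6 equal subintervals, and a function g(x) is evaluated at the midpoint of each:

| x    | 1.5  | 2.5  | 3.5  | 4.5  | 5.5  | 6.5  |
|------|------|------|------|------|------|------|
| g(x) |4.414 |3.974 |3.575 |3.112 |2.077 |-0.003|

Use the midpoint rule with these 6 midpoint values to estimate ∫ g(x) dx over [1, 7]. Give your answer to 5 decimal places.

h = 1, n = 6.
h·[y(m₁) + y(m₂) + y(m₃) + y(m₄) + y(m₅) + y(m₆)] = 1·(17.149) = 17.14900.

17.14900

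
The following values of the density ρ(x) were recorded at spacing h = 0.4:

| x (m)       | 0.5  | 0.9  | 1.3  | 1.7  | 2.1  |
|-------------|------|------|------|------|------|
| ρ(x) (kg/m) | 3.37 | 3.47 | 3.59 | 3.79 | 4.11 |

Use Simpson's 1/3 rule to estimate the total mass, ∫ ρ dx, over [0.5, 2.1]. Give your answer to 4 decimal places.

h = 0.4, n = 4.
(h/3)·[y₀ + 4y₁ + 2y₂ + 4y₃ + y₄] = 0.133333·(43.70) = 5.8267.

5.8267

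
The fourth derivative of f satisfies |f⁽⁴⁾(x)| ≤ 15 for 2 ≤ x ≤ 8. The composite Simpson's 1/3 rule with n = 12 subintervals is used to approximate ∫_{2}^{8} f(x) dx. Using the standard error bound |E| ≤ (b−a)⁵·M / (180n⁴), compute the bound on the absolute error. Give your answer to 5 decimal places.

|E| ≤ (6)⁵·15 / (180·12⁴) = 116640/3732480 = 0.03125.

0.03125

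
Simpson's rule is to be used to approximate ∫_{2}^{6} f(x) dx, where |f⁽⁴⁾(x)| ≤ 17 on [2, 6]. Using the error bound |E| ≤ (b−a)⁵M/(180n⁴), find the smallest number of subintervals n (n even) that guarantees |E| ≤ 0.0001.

32

Need 17408/(180n⁴) ≤ 0.0001.
n⁴ ≥ 17408/(180·0.0001) = 967111 ⇒ n ≥ 31.3595, so the smallest even n is 32. (n must be even for Simpson's rule.)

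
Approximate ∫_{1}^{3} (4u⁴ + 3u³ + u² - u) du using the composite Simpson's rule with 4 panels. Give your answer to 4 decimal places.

h = (3 − 1)/4 = 0.5.
Nodes u₀,…,u₄ = 1, 1.5, 2, 2.5, 3.
f(u) = 4u⁴ + 3u³ + u² - u: f₀=7, f₁=31.125, f₂=90, f₃=206.875, f₄=411.
(h/3)·[f₀ + 4f₁ + 2f₂ + 4f₃ + f₄] = 0.166667·(1550) = 258.3333.

258.3333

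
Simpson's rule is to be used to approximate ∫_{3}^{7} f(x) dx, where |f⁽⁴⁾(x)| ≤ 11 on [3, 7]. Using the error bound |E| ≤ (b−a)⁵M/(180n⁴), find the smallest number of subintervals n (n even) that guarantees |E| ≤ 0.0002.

Need 11264/(180n⁴) ≤ 0.0002.
n⁴ ≥ 11264/(180·0.0002) = 312889 ⇒ n ≥ 23.6509, so the smallest even n is 24. (n must be even for Simpson's rule.)

24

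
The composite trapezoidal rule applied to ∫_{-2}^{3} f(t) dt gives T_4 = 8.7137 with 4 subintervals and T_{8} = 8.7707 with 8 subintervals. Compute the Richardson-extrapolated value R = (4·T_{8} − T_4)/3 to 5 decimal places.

8.78970

R = (4·T_{8} − T_4) / 3 = (4·8.7707 − 8.7137)/3 = (26.3691)/3 = 8.78970.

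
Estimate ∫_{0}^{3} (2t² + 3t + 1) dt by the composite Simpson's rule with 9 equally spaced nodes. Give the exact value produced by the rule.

34.5

h = (3 − 0)/8 = 0.375.
Nodes t₀,…,t₈ = 0, 0.375, 0.75, 1.125, 1.5, 1.875, 2.25, 2.625, 3.
f(t) = 2t² + 3t + 1: f₀=1, f₁=2.40625, f₂=4.375, f₃=6.90625, f₄=10, f₅=13.65625, f₆=17.875, f₇=22.65625, f₈=28.
(h/3)·[f₀ + 4f₁ + 2f₂ + 4f₃ + 2f₄ + 4f₅ + 2f₆ + 4f₇ + f₈] = 0.125·(276) = 34.5.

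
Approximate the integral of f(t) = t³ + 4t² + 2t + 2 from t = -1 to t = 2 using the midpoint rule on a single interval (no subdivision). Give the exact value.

M = (b−a)·f(0.5) = 3·(4.125) = 12.375.

12.375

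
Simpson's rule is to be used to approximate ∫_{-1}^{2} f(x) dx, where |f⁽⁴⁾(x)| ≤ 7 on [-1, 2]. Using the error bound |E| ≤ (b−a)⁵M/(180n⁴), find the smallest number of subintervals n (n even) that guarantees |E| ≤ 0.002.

Need 1701/(180n⁴) ≤ 0.002.
n⁴ ≥ 1701/(180·0.002) = 4725 ⇒ n ≥ 8.2909, so the smallest even n is 10. (n must be even for Simpson's rule.)

10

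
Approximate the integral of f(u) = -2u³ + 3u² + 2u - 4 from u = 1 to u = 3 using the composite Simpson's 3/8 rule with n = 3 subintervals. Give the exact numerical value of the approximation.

-14

h = (3 − 1)/3 = 0.666667.
Nodes u₀,…,u₃ = 1, 1.666667, 2.333333, 3.
f(u) = -2u³ + 3u² + 2u - 4: f₀=-1, f₁=-1.592593, f₂=-8.407407, f₃=-25.
(3h/8)·[f₀ + 3f₁ + 3f₂ + f₃] = 0.25·(-56) = -14.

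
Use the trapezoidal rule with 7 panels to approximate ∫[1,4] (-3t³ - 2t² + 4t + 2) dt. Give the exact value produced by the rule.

-199.5

h = (4 − 1)/7 = 0.428571.
Nodes t₀,…,t₇ = 1, 1.428571, 1.857143, 2.285714, 2.714286, 3.142857, 3.571429, 4.
f(t) = -3t³ - 2t² + 4t + 2: f₀=1, f₁=-5.113703, f₂=-16.685131, f₃=-35.131195, f₄=-61.868805, f₅=-98.314869, f₆=-145.886297, f₇=-206.
(h/2)·[f₀ + 2f₁ + 2f₂ + 2f₃ + 2f₄ + 2f₅ + 2f₆ + f₇] = 0.214286·(-931) = -199.5.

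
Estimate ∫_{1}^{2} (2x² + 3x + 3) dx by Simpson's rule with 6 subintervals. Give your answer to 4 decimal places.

12.1667

h = (2 − 1)/6 = 0.166667.
Nodes x₀,…,x₆ = 1, 1.166667, 1.333333, 1.5, 1.666667, 1.833333, 2.
f(x) = 2x² + 3x + 3: f₀=8, f₁=9.222222, f₂=10.555556, f₃=12, f₄=13.555556, f₅=15.222222, f₆=17.
(h/3)·[f₀ + 4f₁ + 2f₂ + 4f₃ + 2f₄ + 4f₅ + f₆] = 0.055556·(219) = 12.1667.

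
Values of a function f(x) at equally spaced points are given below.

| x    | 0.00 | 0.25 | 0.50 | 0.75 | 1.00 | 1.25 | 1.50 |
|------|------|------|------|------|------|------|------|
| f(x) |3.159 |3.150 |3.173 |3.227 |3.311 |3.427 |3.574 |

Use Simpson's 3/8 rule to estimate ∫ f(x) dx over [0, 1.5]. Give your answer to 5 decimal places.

h = 0.25, n = 6.
(3h/8)·[y₀ + 3y₁ + 3y₂ + 2y₃ + 3y₄ + 3y₅ + y₆] = 0.09375·(52.370) = 4.90969.

4.90969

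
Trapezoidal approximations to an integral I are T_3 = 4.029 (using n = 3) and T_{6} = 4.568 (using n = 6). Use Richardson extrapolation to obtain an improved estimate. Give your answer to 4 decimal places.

R = (4·T_{6} − T_3) / 3 = (4·4.568 − 4.029)/3 = (14.243)/3 = 4.7477.

4.7477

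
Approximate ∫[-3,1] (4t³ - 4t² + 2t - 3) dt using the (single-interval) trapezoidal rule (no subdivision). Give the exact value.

-308

T = (b−a)/2 · [f(-3) + f(1)] = 2·[(-153) + (-1)] = -308.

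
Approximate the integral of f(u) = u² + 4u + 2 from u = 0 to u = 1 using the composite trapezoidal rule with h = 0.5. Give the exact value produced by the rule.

4.375

h = (1 − 0)/2 = 0.5.
Nodes u₀,…,u₂ = 0, 0.5, 1.
f(u) = u² + 4u + 2: f₀=2, f₁=4.25, f₂=7.
(h/2)·[f₀ + 2f₁ + f₂] = 0.25·(17.5) = 4.375.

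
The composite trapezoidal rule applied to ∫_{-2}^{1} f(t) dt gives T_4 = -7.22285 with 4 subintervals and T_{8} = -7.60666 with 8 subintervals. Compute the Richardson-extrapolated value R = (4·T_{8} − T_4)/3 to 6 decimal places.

-7.734597

R = (4·T_{8} − T_4) / 3 = (4·(-7.60666) − (-7.22285))/3 = (-23.20379)/3 = -7.734597.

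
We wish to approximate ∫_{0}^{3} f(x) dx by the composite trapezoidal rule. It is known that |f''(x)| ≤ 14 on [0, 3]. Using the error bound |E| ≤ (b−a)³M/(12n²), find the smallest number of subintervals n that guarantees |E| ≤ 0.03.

Need 378/(12n²) ≤ 0.03.
n² ≥ 378/(12·0.03) = 1050 ⇒ n ≥ 32.4037, so the smallest n is 33.

33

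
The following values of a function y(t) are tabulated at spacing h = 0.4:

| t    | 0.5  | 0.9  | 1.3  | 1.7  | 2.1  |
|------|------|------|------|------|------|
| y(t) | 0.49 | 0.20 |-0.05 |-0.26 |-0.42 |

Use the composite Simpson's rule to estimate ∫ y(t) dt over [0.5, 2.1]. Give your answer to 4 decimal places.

h = 0.4, n = 4.
(h/3)·[y₀ + 4y₁ + 2y₂ + 4y₃ + y₄] = 0.133333·(-0.27) = -0.0360.

-0.0360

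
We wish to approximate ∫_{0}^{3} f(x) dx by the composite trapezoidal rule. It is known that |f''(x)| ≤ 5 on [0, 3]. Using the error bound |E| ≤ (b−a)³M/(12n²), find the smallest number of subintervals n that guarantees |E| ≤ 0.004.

Need 135/(12n²) ≤ 0.004.
n² ≥ 135/(12·0.004) = 2812.5 ⇒ n ≥ 53.0330, so the smallest n is 54.

54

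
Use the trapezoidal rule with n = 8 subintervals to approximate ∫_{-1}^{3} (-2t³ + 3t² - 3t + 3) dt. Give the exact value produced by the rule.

-12.5

h = (3 − (-1))/8 = 0.5.
Nodes t₀,…,t₈ = -1, -0.5, 0, 0.5, 1, 1.5, 2, 2.5, 3.
f(t) = -2t³ + 3t² - 3t + 3: f₀=11, f₁=5.5, f₂=3, f₃=2, f₄=1, f₅=-1.5, f₆=-7, f₇=-17, f₈=-33.
(h/2)·[f₀ + 2f₁ + 2f₂ + 2f₃ + 2f₄ + 2f₅ + 2f₆ + 2f₇ + f₈] = 0.25·(-50) = -12.5.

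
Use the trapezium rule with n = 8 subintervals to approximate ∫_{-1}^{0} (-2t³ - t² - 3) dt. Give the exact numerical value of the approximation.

h = (0 − (-1))/8 = 0.125.
Nodes t₀,…,t₈ = -1, -0.875, -0.75, -0.625, -0.5, -0.375, -0.25, -0.125, 0.
f(t) = -2t³ - t² - 3: f₀=-2, f₁=-2.42578125, f₂=-2.71875, f₃=-2.90234375, f₄=-3, f₅=-3.03515625, f₆=-3.03125, f₇=-3.01171875, f₈=-3.
(h/2)·[f₀ + 2f₁ + 2f₂ + 2f₃ + 2f₄ + 2f₅ + 2f₆ + 2f₇ + f₈] = 0.0625·(-45.25) = -2.828125.

-2.828125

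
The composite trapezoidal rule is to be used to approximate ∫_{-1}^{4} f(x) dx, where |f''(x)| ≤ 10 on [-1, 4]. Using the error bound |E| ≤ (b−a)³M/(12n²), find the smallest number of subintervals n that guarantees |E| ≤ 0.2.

Need 1250/(12n²) ≤ 0.2.
n² ≥ 1250/(12·0.2) = 520.833 ⇒ n ≥ 22.8218, so the smallest n is 23.

23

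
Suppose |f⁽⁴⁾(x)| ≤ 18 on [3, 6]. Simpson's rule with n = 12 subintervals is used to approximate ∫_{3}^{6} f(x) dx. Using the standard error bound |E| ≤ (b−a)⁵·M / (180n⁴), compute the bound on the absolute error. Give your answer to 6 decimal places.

0.001172

|E| ≤ (3)⁵·18 / (180·12⁴) = 4374/3732480 = 0.001172.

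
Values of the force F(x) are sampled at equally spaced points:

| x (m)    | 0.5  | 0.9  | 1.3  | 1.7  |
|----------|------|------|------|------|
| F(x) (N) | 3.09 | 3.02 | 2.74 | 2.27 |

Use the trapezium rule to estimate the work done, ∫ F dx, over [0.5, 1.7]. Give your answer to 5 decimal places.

3.37600

h = 0.4, n = 3.
(h/2)·[y₀ + 2y₁ + 2y₂ + y₃] = 0.2·(16.88) = 3.37600.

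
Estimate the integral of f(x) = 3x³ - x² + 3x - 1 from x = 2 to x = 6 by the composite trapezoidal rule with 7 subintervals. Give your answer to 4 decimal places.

942.2857

h = (6 − 2)/7 = 0.571429.
Nodes x₀,…,x₇ = 2, 2.571429, 3.142857, 3.714286, 4.285714, 4.857143, 5.428571, 6.
f(x) = 3x³ - x² + 3x - 1: f₀=25, f₁=51.110787, f₂=91.682216, f₃=150.072886, f₄=229.641399, f₅=333.746356, f₆=465.746356, f₇=629.
(h/2)·[f₀ + 2f₁ + 2f₂ + 2f₃ + 2f₄ + 2f₅ + 2f₆ + f₇] = 0.285714·(3298) = 942.2857.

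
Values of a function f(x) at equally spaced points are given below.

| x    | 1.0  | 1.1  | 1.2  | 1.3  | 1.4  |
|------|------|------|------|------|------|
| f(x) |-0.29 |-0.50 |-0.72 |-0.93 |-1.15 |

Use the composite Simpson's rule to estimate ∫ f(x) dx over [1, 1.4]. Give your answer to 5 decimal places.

-0.28667

h = 0.1, n = 4.
(h/3)·[y₀ + 4y₁ + 2y₂ + 4y₃ + y₄] = 0.033333·(-8.60) = -0.28667.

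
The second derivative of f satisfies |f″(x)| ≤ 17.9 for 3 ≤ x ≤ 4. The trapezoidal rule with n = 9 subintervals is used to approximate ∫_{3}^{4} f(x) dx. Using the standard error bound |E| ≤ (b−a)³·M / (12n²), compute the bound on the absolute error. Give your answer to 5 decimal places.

|E| ≤ (1)³·17.9 / (12·9²) = 17.9/972 = 0.01842.

0.01842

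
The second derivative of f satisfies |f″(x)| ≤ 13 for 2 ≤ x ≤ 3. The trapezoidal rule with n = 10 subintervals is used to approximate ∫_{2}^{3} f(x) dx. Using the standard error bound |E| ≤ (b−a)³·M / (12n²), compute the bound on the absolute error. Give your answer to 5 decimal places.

|E| ≤ (1)³·13 / (12·10²) = 13/1200 = 0.01083.

0.01083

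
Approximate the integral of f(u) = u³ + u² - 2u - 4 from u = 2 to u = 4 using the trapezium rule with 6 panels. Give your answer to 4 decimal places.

h = (4 − 2)/6 = 0.333333.
Nodes u₀,…,u₆ = 2, 2.333333, 2.666667, 3, 3.333333, 3.666667, 4.
f(u) = u³ + u² - 2u - 4: f₀=4, f₁=9.481481, f₂=16.740741, f₃=26, f₄=37.481481, f₅=51.407407, f₆=68.
(h/2)·[f₀ + 2f₁ + 2f₂ + 2f₃ + 2f₄ + 2f₅ + f₆] = 0.166667·(354.222222) = 59.0370.

59.0370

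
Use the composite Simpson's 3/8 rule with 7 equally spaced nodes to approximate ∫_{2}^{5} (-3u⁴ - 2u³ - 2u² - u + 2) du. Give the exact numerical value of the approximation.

h = (5 − 2)/6 = 0.5.
Nodes u₀,…,u₆ = 2, 2.5, 3, 3.5, 4, 4.5, 5.
f(u) = -3u⁴ - 2u³ - 2u² - u + 2: f₀=-72, f₁=-161.4375, f₂=-316, f₃=-561.9375, f₄=-930, f₅=-1455.4375, f₆=-2178.
(3h/8)·[f₀ + 3f₁ + 3f₂ + 2f₃ + 3f₄ + 3f₅ + f₆] = 0.1875·(-11962.5) = -2242.96875.

-2242.96875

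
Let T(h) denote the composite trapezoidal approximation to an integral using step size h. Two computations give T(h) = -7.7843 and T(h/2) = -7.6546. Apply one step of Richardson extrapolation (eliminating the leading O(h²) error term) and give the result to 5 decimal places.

-7.61137

R = (4·T(h/2) − T(h)) / 3 = (4·(-7.6546) − (-7.7843))/3 = (-22.8341)/3 = -7.61137.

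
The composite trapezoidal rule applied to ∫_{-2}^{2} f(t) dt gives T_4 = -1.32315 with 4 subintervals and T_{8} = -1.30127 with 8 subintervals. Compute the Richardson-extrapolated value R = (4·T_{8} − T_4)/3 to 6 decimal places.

R = (4·T_{8} − T_4) / 3 = (4·(-1.30127) − (-1.32315))/3 = (-3.88193)/3 = -1.293977.

-1.293977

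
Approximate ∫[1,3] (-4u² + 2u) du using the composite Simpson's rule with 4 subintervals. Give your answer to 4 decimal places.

-26.6667

h = (3 − 1)/4 = 0.5.
Nodes u₀,…,u₄ = 1, 1.5, 2, 2.5, 3.
f(u) = -4u² + 2u: f₀=-2, f₁=-6, f₂=-12, f₃=-20, f₄=-30.
(h/3)·[f₀ + 4f₁ + 2f₂ + 4f₃ + f₄] = 0.166667·(-160) = -26.6667.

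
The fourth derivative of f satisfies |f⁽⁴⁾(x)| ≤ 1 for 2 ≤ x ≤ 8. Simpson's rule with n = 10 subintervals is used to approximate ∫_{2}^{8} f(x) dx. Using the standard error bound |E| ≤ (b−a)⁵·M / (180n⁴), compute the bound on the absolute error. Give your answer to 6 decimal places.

|E| ≤ (6)⁵·1 / (180·10⁴) = 7776/1800000 = 0.004320.

0.004320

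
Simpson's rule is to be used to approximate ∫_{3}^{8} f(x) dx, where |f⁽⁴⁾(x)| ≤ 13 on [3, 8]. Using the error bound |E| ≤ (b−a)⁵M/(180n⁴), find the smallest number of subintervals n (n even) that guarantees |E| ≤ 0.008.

Need 40625/(180n⁴) ≤ 0.008.
n⁴ ≥ 40625/(180·0.008) = 28211.8 ⇒ n ≥ 12.9601, so the smallest even n is 14. (n must be even for Simpson's rule.)

14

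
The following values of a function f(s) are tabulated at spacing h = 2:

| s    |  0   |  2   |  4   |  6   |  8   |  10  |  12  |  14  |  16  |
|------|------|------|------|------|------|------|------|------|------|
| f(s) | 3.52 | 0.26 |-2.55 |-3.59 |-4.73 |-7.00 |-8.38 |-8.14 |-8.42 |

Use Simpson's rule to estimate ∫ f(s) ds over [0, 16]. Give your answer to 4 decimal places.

h = 2, n = 8.
(h/3)·[y₀ + 4y₁ + 2y₂ + 4y₃ + 2y₄ + 4y₅ + 2y₆ + 4y₇ + y₈] = 0.666667·(-110.10) = -73.4000.

-73.4000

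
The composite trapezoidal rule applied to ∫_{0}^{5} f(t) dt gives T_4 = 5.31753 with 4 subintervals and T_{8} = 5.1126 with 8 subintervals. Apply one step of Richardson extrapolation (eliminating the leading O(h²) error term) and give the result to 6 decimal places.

5.044290

R = (4·T_{8} − T_4) / 3 = (4·5.1126 − 5.31753)/3 = (15.13287)/3 = 5.044290.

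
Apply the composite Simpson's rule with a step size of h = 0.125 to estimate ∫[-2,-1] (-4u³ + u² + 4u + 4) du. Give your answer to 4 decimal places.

h = (-1 − (-2))/8 = 0.125.
Nodes u₀,…,u₈ = -2, -1.875, -1.75, -1.625, -1.5, -1.375, -1.25, -1.125, -1.
f(u) = -4u³ + u² + 4u + 4: f₀=32, f₁=26.3828125, f₂=21.5, f₃=17.3046875, f₄=13.75, f₅=10.7890625, f₆=8.375, f₇=6.4609375, f₈=5.
(h/3)·[f₀ + 4f₁ + 2f₂ + 4f₃ + 2f₄ + 4f₅ + 2f₆ + 4f₇ + f₈] = 0.041667·(368) = 15.3333.

15.3333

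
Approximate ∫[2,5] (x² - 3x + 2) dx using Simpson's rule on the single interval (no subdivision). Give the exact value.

S = (b−a)/6 · [f(2) + 4f(3.5) + f(5)] = 0.5·[0 + 4·3.75 + 12] = 13.5.

13.5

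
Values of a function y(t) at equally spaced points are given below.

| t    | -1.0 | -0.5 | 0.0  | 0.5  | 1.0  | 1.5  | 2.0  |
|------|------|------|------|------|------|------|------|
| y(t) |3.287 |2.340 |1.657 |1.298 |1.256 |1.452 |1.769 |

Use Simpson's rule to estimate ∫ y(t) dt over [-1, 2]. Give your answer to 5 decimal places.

h = 0.5, n = 6.
(h/3)·[y₀ + 4y₁ + 2y₂ + 4y₃ + 2y₄ + 4y₅ + y₆] = 0.166667·(31.242) = 5.20700.

5.20700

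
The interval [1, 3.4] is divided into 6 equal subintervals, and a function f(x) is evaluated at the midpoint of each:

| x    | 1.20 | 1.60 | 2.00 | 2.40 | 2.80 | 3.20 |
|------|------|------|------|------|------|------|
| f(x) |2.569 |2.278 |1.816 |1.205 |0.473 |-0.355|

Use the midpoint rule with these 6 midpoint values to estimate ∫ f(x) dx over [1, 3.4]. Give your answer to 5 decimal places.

3.19440

h = 0.4, n = 6.
h·[y(m₁) + y(m₂) + y(m₃) + y(m₄) + y(m₅) + y(m₆)] = 0.4·(7.986) = 3.19440.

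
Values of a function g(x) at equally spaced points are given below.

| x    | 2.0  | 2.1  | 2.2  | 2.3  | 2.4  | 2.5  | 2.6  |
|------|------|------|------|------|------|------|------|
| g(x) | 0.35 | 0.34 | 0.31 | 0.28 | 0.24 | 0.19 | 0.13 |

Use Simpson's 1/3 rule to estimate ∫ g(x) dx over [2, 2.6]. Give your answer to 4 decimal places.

h = 0.1, n = 6.
(h/3)·[y₀ + 4y₁ + 2y₂ + 4y₃ + 2y₄ + 4y₅ + y₆] = 0.033333·(4.82) = 0.1607.

0.1607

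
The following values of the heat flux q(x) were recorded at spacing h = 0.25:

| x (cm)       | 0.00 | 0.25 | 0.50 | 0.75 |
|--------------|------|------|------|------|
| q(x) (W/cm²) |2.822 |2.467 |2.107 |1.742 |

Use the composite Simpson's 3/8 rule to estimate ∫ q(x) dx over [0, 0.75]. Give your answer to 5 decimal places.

1.71431

h = 0.25, n = 3.
(3h/8)·[y₀ + 3y₁ + 3y₂ + y₃] = 0.09375·(18.286) = 1.71431.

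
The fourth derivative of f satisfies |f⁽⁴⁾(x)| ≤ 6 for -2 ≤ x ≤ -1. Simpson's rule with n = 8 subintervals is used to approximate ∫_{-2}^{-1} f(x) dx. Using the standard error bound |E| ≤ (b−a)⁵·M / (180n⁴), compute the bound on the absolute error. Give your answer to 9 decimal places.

|E| ≤ (1)⁵·6 / (180·8⁴) = 6/737280 = 0.000008138.

0.000008138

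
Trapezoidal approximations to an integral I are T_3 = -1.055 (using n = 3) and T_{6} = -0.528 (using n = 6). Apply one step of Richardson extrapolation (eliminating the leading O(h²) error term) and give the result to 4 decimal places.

-0.3523

R = (4·T_{6} − T_3) / 3 = (4·(-0.528) − (-1.055))/3 = (-1.057)/3 = -0.3523.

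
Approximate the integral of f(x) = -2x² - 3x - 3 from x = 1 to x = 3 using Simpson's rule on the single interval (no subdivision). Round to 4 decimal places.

S = (b−a)/6 · [f(1) + 4f(2) + f(3)] = 0.333333·[(-8) + 4·(-17) + (-30)] = -35.3333.

-35.3333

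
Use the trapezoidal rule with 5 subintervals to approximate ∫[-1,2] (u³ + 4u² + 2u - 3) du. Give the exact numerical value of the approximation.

10.74

h = (2 − (-1))/5 = 0.6.
Nodes u₀,…,u₅ = -1, -0.4, 0.2, 0.8, 1.4, 2.
f(u) = u³ + 4u² + 2u - 3: f₀=-2, f₁=-3.224, f₂=-2.432, f₃=1.672, f₄=10.384, f₅=25.
(h/2)·[f₀ + 2f₁ + 2f₂ + 2f₃ + 2f₄ + f₅] = 0.3·(35.8) = 10.74.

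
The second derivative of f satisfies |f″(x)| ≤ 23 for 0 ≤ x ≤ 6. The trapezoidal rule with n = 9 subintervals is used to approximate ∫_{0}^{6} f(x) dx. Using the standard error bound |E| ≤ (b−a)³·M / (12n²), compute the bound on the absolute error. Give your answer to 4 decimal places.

5.1111

|E| ≤ (6)³·23 / (12·9²) = 4968/972 = 5.1111.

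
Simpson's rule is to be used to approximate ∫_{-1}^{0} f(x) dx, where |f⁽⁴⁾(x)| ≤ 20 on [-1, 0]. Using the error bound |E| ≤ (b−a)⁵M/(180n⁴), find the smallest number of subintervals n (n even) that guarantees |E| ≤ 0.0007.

4

Need 20/(180n⁴) ≤ 0.0007.
n⁴ ≥ 20/(180·0.0007) = 158.73 ⇒ n ≥ 3.5495, so the smallest even n is 4. (n must be even for Simpson's rule.)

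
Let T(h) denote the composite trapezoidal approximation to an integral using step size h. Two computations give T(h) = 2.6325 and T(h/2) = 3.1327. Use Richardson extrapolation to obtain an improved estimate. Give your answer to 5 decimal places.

3.29943

R = (4·T(h/2) − T(h)) / 3 = (4·3.1327 − 2.6325)/3 = (9.8983)/3 = 3.29943.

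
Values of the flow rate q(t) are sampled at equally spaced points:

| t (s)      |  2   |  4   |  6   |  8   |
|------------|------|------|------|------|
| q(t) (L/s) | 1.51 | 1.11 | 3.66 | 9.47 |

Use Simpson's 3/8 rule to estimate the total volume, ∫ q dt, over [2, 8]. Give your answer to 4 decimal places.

h = 2, n = 3.
(3h/8)·[y₀ + 3y₁ + 3y₂ + y₃] = 0.75·(25.29) = 18.9675.

18.9675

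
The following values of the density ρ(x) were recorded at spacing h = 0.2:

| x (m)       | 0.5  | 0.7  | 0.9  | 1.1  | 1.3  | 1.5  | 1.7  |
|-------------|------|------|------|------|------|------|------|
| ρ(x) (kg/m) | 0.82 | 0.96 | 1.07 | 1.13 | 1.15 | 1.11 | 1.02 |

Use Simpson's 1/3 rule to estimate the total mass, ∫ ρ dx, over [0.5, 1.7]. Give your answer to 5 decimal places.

1.27200

h = 0.2, n = 6.
(h/3)·[y₀ + 4y₁ + 2y₂ + 4y₃ + 2y₄ + 4y₅ + y₆] = 0.066667·(19.08) = 1.27200.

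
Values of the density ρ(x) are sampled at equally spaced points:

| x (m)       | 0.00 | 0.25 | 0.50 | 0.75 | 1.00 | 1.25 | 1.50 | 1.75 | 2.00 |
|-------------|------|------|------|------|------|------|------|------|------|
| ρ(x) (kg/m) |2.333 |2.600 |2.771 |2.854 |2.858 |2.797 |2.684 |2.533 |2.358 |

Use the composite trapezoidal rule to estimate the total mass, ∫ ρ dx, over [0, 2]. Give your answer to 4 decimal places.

5.3606

h = 0.25, n = 8.
(h/2)·[y₀ + 2y₁ + 2y₂ + 2y₃ + 2y₄ + 2y₅ + 2y₆ + 2y₇ + y₈] = 0.125·(42.885) = 5.3606.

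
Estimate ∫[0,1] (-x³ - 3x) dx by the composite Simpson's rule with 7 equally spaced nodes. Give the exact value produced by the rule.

-1.75

h = (1 − 0)/6 = 0.166667.
Nodes x₀,…,x₆ = 0, 0.166667, 0.333333, 0.5, 0.666667, 0.833333, 1.
f(x) = -x³ - 3x: f₀=0, f₁=-0.504630, f₂=-1.037037, f₃=-1.625, f₄=-2.296296, f₅=-3.078704, f₆=-4.
(h/3)·[f₀ + 4f₁ + 2f₂ + 4f₃ + 2f₄ + 4f₅ + f₆] = 0.055556·(-31.5) = -1.75.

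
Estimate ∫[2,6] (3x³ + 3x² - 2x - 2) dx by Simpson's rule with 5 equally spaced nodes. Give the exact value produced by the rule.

1128

h = (6 − 2)/4 = 1.
Nodes x₀,…,x₄ = 2, 3, 4, 5, 6.
f(x) = 3x³ + 3x² - 2x - 2: f₀=30, f₁=100, f₂=230, f₃=438, f₄=742.
(h/3)·[f₀ + 4f₁ + 2f₂ + 4f₃ + f₄] = 0.333333·(3384) = 1128.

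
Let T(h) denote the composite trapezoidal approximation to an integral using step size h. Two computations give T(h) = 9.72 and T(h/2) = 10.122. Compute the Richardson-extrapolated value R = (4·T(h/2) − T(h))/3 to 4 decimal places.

10.2560

R = (4·T(h/2) − T(h)) / 3 = (4·10.122 − 9.72)/3 = (30.768)/3 = 10.2560.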